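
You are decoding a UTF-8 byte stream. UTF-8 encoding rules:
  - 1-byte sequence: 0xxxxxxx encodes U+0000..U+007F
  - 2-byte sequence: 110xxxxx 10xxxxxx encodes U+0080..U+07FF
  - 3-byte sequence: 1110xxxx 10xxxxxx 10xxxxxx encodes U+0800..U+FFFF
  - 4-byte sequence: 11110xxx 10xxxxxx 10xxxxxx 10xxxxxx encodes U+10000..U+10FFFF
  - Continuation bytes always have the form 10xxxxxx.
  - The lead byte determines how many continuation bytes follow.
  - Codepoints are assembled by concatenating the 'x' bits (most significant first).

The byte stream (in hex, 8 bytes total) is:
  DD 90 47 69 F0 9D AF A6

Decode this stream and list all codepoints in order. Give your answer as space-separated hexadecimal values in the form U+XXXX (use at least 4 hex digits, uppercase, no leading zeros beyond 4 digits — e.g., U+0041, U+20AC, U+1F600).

Answer: U+0750 U+0047 U+0069 U+1DBE6

Derivation:
Byte[0]=DD: 2-byte lead, need 1 cont bytes. acc=0x1D
Byte[1]=90: continuation. acc=(acc<<6)|0x10=0x750
Completed: cp=U+0750 (starts at byte 0)
Byte[2]=47: 1-byte ASCII. cp=U+0047
Byte[3]=69: 1-byte ASCII. cp=U+0069
Byte[4]=F0: 4-byte lead, need 3 cont bytes. acc=0x0
Byte[5]=9D: continuation. acc=(acc<<6)|0x1D=0x1D
Byte[6]=AF: continuation. acc=(acc<<6)|0x2F=0x76F
Byte[7]=A6: continuation. acc=(acc<<6)|0x26=0x1DBE6
Completed: cp=U+1DBE6 (starts at byte 4)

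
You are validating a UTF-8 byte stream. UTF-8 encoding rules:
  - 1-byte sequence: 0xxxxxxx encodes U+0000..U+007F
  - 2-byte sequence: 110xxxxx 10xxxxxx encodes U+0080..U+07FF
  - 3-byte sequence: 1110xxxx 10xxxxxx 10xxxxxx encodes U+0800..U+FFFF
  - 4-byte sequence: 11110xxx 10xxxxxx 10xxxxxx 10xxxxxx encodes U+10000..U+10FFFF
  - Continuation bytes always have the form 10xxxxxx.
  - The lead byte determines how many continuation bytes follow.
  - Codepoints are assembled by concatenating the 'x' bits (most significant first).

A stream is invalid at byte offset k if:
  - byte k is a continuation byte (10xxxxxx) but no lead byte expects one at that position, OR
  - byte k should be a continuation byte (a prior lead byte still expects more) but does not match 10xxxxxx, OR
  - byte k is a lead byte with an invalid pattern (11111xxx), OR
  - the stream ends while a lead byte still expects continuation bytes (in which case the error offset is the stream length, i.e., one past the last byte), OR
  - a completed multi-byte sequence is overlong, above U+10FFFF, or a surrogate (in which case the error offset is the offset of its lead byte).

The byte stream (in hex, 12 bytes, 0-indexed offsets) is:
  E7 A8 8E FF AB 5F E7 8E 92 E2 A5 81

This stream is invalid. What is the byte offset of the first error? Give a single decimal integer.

Byte[0]=E7: 3-byte lead, need 2 cont bytes. acc=0x7
Byte[1]=A8: continuation. acc=(acc<<6)|0x28=0x1E8
Byte[2]=8E: continuation. acc=(acc<<6)|0x0E=0x7A0E
Completed: cp=U+7A0E (starts at byte 0)
Byte[3]=FF: INVALID lead byte (not 0xxx/110x/1110/11110)

Answer: 3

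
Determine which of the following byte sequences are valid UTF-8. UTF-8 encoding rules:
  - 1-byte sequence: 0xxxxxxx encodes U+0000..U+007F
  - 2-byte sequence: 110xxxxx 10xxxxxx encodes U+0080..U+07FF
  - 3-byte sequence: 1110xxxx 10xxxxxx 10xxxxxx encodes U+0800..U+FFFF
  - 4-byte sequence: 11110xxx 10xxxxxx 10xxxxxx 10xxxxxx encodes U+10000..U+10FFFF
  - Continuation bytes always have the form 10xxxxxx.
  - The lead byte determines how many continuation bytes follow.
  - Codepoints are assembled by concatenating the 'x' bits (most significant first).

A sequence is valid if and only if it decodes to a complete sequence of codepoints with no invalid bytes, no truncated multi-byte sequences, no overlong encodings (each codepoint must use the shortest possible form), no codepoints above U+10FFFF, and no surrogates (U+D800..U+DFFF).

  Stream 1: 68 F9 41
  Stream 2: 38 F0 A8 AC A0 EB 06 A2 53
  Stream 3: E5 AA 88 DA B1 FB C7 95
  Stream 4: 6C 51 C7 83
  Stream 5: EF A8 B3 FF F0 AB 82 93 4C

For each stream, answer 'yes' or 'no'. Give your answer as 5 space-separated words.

Answer: no no no yes no

Derivation:
Stream 1: error at byte offset 1. INVALID
Stream 2: error at byte offset 6. INVALID
Stream 3: error at byte offset 5. INVALID
Stream 4: decodes cleanly. VALID
Stream 5: error at byte offset 3. INVALID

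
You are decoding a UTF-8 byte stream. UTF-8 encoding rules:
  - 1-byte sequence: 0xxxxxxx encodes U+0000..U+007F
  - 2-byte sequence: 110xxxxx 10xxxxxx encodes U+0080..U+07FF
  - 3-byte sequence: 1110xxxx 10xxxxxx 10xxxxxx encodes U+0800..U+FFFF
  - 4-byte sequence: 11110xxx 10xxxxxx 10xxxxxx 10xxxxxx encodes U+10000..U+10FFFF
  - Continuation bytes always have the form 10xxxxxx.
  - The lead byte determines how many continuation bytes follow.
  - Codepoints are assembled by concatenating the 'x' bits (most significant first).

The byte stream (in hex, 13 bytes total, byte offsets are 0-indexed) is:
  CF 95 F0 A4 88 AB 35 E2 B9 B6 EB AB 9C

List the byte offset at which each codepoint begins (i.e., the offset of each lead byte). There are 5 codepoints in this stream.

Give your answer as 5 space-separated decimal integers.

Answer: 0 2 6 7 10

Derivation:
Byte[0]=CF: 2-byte lead, need 1 cont bytes. acc=0xF
Byte[1]=95: continuation. acc=(acc<<6)|0x15=0x3D5
Completed: cp=U+03D5 (starts at byte 0)
Byte[2]=F0: 4-byte lead, need 3 cont bytes. acc=0x0
Byte[3]=A4: continuation. acc=(acc<<6)|0x24=0x24
Byte[4]=88: continuation. acc=(acc<<6)|0x08=0x908
Byte[5]=AB: continuation. acc=(acc<<6)|0x2B=0x2422B
Completed: cp=U+2422B (starts at byte 2)
Byte[6]=35: 1-byte ASCII. cp=U+0035
Byte[7]=E2: 3-byte lead, need 2 cont bytes. acc=0x2
Byte[8]=B9: continuation. acc=(acc<<6)|0x39=0xB9
Byte[9]=B6: continuation. acc=(acc<<6)|0x36=0x2E76
Completed: cp=U+2E76 (starts at byte 7)
Byte[10]=EB: 3-byte lead, need 2 cont bytes. acc=0xB
Byte[11]=AB: continuation. acc=(acc<<6)|0x2B=0x2EB
Byte[12]=9C: continuation. acc=(acc<<6)|0x1C=0xBADC
Completed: cp=U+BADC (starts at byte 10)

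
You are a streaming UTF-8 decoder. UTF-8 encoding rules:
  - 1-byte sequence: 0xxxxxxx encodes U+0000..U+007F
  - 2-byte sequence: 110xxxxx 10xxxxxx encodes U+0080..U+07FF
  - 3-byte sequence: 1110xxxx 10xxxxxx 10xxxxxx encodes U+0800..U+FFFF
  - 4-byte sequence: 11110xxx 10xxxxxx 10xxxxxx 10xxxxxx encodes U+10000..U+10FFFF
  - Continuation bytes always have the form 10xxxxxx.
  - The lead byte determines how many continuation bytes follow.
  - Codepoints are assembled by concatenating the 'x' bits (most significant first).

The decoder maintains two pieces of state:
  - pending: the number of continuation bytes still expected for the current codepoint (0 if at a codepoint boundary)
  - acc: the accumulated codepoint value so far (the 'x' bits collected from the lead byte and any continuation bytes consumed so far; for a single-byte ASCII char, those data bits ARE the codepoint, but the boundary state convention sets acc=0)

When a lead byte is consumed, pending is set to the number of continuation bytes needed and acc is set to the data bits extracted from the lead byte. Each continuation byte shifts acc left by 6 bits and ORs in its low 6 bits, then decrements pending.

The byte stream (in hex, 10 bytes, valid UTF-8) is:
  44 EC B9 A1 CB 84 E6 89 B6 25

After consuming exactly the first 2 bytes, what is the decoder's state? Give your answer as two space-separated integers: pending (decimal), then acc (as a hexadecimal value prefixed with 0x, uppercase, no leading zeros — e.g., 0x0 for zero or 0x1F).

Answer: 2 0xC

Derivation:
Byte[0]=44: 1-byte. pending=0, acc=0x0
Byte[1]=EC: 3-byte lead. pending=2, acc=0xC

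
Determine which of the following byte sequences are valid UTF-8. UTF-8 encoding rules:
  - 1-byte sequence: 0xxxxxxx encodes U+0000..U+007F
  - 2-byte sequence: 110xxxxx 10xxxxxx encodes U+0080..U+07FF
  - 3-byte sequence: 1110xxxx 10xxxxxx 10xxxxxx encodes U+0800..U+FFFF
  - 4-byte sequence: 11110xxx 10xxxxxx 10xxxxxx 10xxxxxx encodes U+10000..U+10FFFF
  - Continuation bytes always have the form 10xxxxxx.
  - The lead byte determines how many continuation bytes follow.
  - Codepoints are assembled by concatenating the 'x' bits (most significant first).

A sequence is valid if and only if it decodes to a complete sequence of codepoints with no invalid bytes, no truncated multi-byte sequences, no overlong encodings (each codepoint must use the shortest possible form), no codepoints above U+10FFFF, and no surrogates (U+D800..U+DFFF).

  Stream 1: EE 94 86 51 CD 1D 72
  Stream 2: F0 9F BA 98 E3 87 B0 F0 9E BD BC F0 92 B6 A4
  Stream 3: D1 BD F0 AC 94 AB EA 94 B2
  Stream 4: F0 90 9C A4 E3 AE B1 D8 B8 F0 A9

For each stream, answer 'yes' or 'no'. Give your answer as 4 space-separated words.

Stream 1: error at byte offset 5. INVALID
Stream 2: decodes cleanly. VALID
Stream 3: decodes cleanly. VALID
Stream 4: error at byte offset 11. INVALID

Answer: no yes yes no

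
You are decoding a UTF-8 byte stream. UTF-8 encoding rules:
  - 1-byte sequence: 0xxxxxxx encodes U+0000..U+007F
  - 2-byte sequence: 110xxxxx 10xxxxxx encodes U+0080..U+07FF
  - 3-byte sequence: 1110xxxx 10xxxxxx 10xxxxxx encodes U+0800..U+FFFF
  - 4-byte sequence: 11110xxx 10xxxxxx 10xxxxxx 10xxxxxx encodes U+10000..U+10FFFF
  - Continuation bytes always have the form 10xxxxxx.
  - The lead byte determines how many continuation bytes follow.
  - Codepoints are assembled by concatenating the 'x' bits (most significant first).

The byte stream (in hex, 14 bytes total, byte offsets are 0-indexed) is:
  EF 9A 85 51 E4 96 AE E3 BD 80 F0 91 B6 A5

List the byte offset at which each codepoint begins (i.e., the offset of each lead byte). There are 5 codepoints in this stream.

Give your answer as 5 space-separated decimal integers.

Byte[0]=EF: 3-byte lead, need 2 cont bytes. acc=0xF
Byte[1]=9A: continuation. acc=(acc<<6)|0x1A=0x3DA
Byte[2]=85: continuation. acc=(acc<<6)|0x05=0xF685
Completed: cp=U+F685 (starts at byte 0)
Byte[3]=51: 1-byte ASCII. cp=U+0051
Byte[4]=E4: 3-byte lead, need 2 cont bytes. acc=0x4
Byte[5]=96: continuation. acc=(acc<<6)|0x16=0x116
Byte[6]=AE: continuation. acc=(acc<<6)|0x2E=0x45AE
Completed: cp=U+45AE (starts at byte 4)
Byte[7]=E3: 3-byte lead, need 2 cont bytes. acc=0x3
Byte[8]=BD: continuation. acc=(acc<<6)|0x3D=0xFD
Byte[9]=80: continuation. acc=(acc<<6)|0x00=0x3F40
Completed: cp=U+3F40 (starts at byte 7)
Byte[10]=F0: 4-byte lead, need 3 cont bytes. acc=0x0
Byte[11]=91: continuation. acc=(acc<<6)|0x11=0x11
Byte[12]=B6: continuation. acc=(acc<<6)|0x36=0x476
Byte[13]=A5: continuation. acc=(acc<<6)|0x25=0x11DA5
Completed: cp=U+11DA5 (starts at byte 10)

Answer: 0 3 4 7 10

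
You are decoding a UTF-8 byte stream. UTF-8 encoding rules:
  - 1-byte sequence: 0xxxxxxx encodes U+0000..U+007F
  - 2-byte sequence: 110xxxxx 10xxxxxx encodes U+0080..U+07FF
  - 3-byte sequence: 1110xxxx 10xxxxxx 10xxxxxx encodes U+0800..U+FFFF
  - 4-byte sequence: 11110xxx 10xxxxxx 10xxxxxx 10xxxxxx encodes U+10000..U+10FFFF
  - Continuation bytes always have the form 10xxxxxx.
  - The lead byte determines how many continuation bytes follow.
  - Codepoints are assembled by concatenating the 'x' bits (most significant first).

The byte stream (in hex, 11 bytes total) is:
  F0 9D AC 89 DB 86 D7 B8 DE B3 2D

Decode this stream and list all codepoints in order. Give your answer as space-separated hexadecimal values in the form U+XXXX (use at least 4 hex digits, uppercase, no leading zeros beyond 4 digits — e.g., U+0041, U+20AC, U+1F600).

Byte[0]=F0: 4-byte lead, need 3 cont bytes. acc=0x0
Byte[1]=9D: continuation. acc=(acc<<6)|0x1D=0x1D
Byte[2]=AC: continuation. acc=(acc<<6)|0x2C=0x76C
Byte[3]=89: continuation. acc=(acc<<6)|0x09=0x1DB09
Completed: cp=U+1DB09 (starts at byte 0)
Byte[4]=DB: 2-byte lead, need 1 cont bytes. acc=0x1B
Byte[5]=86: continuation. acc=(acc<<6)|0x06=0x6C6
Completed: cp=U+06C6 (starts at byte 4)
Byte[6]=D7: 2-byte lead, need 1 cont bytes. acc=0x17
Byte[7]=B8: continuation. acc=(acc<<6)|0x38=0x5F8
Completed: cp=U+05F8 (starts at byte 6)
Byte[8]=DE: 2-byte lead, need 1 cont bytes. acc=0x1E
Byte[9]=B3: continuation. acc=(acc<<6)|0x33=0x7B3
Completed: cp=U+07B3 (starts at byte 8)
Byte[10]=2D: 1-byte ASCII. cp=U+002D

Answer: U+1DB09 U+06C6 U+05F8 U+07B3 U+002D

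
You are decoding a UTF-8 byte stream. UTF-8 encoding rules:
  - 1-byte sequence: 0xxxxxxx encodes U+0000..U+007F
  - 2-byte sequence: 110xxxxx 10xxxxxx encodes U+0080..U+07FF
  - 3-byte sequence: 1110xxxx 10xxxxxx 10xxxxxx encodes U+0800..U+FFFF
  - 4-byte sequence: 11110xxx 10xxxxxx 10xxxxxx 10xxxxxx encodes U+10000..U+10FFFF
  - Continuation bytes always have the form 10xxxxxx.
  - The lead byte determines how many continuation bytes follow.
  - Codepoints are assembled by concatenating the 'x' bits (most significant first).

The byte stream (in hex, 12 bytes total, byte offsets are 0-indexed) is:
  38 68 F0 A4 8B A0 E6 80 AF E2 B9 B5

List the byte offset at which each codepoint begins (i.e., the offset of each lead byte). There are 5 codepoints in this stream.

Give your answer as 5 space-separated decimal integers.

Answer: 0 1 2 6 9

Derivation:
Byte[0]=38: 1-byte ASCII. cp=U+0038
Byte[1]=68: 1-byte ASCII. cp=U+0068
Byte[2]=F0: 4-byte lead, need 3 cont bytes. acc=0x0
Byte[3]=A4: continuation. acc=(acc<<6)|0x24=0x24
Byte[4]=8B: continuation. acc=(acc<<6)|0x0B=0x90B
Byte[5]=A0: continuation. acc=(acc<<6)|0x20=0x242E0
Completed: cp=U+242E0 (starts at byte 2)
Byte[6]=E6: 3-byte lead, need 2 cont bytes. acc=0x6
Byte[7]=80: continuation. acc=(acc<<6)|0x00=0x180
Byte[8]=AF: continuation. acc=(acc<<6)|0x2F=0x602F
Completed: cp=U+602F (starts at byte 6)
Byte[9]=E2: 3-byte lead, need 2 cont bytes. acc=0x2
Byte[10]=B9: continuation. acc=(acc<<6)|0x39=0xB9
Byte[11]=B5: continuation. acc=(acc<<6)|0x35=0x2E75
Completed: cp=U+2E75 (starts at byte 9)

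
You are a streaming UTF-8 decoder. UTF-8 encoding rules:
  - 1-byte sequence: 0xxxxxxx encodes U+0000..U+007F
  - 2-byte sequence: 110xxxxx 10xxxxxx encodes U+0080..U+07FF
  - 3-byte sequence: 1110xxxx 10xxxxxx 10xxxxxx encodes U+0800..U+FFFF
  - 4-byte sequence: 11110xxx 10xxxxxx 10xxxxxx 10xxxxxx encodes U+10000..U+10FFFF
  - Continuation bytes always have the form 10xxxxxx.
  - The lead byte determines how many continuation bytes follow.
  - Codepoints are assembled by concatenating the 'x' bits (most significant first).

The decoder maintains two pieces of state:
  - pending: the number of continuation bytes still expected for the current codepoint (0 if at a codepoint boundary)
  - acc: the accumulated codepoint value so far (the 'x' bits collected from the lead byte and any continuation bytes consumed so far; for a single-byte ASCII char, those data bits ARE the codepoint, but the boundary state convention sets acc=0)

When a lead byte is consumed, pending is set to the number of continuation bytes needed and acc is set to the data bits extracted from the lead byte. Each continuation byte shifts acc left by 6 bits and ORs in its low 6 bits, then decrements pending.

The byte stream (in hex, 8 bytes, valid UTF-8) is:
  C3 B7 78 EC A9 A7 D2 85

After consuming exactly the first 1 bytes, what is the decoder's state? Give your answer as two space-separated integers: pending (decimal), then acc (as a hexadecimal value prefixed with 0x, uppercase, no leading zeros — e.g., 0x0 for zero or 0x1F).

Byte[0]=C3: 2-byte lead. pending=1, acc=0x3

Answer: 1 0x3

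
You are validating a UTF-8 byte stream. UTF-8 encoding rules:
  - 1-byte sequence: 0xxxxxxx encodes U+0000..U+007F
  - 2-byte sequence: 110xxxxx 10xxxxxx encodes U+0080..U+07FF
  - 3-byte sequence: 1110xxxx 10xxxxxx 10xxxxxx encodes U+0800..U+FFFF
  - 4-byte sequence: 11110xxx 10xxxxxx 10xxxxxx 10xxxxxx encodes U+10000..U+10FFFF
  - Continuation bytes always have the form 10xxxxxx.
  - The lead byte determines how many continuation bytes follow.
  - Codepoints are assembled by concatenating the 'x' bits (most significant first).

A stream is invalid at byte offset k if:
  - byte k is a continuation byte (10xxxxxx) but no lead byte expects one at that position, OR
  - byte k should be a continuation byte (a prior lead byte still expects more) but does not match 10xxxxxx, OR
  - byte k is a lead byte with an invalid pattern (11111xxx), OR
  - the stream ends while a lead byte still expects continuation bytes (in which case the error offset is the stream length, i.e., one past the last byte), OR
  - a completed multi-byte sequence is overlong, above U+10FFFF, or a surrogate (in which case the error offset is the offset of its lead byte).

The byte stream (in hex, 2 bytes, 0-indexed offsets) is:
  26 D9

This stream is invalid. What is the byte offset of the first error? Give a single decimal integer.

Byte[0]=26: 1-byte ASCII. cp=U+0026
Byte[1]=D9: 2-byte lead, need 1 cont bytes. acc=0x19
Byte[2]: stream ended, expected continuation. INVALID

Answer: 2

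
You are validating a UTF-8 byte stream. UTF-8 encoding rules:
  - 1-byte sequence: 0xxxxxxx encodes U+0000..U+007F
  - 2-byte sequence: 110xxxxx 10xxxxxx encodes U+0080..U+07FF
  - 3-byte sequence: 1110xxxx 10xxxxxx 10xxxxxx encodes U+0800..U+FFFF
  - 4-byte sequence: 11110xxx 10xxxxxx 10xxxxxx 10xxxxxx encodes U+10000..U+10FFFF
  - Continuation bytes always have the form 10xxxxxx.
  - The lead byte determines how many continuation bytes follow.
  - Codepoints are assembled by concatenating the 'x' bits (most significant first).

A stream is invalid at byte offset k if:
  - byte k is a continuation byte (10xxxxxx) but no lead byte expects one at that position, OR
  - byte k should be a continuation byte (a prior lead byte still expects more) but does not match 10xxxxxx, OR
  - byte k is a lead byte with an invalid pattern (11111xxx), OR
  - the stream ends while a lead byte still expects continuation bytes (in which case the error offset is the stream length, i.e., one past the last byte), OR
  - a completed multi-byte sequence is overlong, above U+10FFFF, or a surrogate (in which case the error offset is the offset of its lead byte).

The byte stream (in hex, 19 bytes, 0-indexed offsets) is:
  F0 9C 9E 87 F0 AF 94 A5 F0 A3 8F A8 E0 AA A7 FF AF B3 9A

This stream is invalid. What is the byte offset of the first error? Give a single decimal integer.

Byte[0]=F0: 4-byte lead, need 3 cont bytes. acc=0x0
Byte[1]=9C: continuation. acc=(acc<<6)|0x1C=0x1C
Byte[2]=9E: continuation. acc=(acc<<6)|0x1E=0x71E
Byte[3]=87: continuation. acc=(acc<<6)|0x07=0x1C787
Completed: cp=U+1C787 (starts at byte 0)
Byte[4]=F0: 4-byte lead, need 3 cont bytes. acc=0x0
Byte[5]=AF: continuation. acc=(acc<<6)|0x2F=0x2F
Byte[6]=94: continuation. acc=(acc<<6)|0x14=0xBD4
Byte[7]=A5: continuation. acc=(acc<<6)|0x25=0x2F525
Completed: cp=U+2F525 (starts at byte 4)
Byte[8]=F0: 4-byte lead, need 3 cont bytes. acc=0x0
Byte[9]=A3: continuation. acc=(acc<<6)|0x23=0x23
Byte[10]=8F: continuation. acc=(acc<<6)|0x0F=0x8CF
Byte[11]=A8: continuation. acc=(acc<<6)|0x28=0x233E8
Completed: cp=U+233E8 (starts at byte 8)
Byte[12]=E0: 3-byte lead, need 2 cont bytes. acc=0x0
Byte[13]=AA: continuation. acc=(acc<<6)|0x2A=0x2A
Byte[14]=A7: continuation. acc=(acc<<6)|0x27=0xAA7
Completed: cp=U+0AA7 (starts at byte 12)
Byte[15]=FF: INVALID lead byte (not 0xxx/110x/1110/11110)

Answer: 15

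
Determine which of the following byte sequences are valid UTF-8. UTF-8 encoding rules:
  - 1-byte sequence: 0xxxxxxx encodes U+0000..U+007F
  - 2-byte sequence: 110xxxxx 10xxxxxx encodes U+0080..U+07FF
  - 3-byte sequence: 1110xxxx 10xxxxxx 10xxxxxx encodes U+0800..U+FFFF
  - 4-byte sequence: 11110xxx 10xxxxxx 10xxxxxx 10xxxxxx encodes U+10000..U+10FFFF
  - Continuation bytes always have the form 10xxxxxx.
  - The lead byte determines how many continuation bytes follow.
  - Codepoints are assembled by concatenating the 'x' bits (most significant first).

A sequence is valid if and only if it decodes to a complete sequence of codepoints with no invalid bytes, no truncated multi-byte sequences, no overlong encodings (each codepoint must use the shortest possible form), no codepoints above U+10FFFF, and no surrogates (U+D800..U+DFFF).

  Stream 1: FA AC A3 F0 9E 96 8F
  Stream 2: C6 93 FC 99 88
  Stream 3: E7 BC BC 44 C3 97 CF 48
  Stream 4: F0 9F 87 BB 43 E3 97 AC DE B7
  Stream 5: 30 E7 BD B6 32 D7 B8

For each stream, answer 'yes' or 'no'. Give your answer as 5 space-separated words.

Stream 1: error at byte offset 0. INVALID
Stream 2: error at byte offset 2. INVALID
Stream 3: error at byte offset 7. INVALID
Stream 4: decodes cleanly. VALID
Stream 5: decodes cleanly. VALID

Answer: no no no yes yes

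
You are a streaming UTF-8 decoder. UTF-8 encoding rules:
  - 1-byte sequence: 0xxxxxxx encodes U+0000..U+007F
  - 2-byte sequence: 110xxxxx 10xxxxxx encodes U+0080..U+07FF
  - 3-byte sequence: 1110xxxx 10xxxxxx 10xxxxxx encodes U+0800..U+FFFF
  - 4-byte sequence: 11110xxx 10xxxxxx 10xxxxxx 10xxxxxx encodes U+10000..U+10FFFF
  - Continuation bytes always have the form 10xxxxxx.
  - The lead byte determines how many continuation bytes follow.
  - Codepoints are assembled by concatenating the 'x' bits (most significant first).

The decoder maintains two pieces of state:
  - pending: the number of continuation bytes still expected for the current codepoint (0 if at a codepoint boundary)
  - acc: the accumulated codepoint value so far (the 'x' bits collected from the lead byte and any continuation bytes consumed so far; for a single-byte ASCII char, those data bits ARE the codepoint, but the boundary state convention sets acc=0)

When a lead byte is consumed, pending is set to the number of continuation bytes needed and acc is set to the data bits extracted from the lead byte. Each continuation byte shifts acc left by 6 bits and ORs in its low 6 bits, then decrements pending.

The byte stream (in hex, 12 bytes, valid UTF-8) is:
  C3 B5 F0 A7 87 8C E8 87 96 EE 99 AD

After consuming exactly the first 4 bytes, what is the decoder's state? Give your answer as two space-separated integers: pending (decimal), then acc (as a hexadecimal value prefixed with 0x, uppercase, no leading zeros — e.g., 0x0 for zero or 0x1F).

Answer: 2 0x27

Derivation:
Byte[0]=C3: 2-byte lead. pending=1, acc=0x3
Byte[1]=B5: continuation. acc=(acc<<6)|0x35=0xF5, pending=0
Byte[2]=F0: 4-byte lead. pending=3, acc=0x0
Byte[3]=A7: continuation. acc=(acc<<6)|0x27=0x27, pending=2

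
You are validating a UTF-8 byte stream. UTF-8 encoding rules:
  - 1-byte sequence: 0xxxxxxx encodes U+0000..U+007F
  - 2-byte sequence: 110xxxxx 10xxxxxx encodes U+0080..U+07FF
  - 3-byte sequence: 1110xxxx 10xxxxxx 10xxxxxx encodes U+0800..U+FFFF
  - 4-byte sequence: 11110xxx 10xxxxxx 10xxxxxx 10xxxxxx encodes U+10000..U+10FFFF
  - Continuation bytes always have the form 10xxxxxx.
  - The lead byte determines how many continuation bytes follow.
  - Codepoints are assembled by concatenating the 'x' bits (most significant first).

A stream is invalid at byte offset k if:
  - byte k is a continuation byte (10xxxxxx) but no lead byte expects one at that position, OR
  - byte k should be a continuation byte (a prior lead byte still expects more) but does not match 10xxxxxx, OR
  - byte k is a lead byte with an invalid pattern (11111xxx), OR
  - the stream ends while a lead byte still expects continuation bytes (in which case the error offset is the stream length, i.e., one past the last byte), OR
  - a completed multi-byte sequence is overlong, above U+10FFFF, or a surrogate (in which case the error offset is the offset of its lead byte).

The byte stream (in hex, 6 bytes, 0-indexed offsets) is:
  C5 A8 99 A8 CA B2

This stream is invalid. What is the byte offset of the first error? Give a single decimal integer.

Answer: 2

Derivation:
Byte[0]=C5: 2-byte lead, need 1 cont bytes. acc=0x5
Byte[1]=A8: continuation. acc=(acc<<6)|0x28=0x168
Completed: cp=U+0168 (starts at byte 0)
Byte[2]=99: INVALID lead byte (not 0xxx/110x/1110/11110)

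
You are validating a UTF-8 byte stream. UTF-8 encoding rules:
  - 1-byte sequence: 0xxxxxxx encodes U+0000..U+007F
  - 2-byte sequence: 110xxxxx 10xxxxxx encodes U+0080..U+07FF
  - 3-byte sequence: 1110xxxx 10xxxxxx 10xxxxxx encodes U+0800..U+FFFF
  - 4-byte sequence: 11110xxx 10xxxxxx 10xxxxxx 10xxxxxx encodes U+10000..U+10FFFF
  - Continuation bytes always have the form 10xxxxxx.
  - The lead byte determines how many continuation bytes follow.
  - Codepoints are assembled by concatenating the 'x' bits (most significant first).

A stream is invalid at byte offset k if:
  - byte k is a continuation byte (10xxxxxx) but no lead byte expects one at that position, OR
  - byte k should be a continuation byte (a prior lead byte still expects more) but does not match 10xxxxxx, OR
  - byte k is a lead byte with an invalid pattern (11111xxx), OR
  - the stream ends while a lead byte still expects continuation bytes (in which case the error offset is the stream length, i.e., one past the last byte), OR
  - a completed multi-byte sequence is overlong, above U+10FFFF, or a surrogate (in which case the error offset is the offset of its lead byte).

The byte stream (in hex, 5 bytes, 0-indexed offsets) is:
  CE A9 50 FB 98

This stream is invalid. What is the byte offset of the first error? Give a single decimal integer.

Answer: 3

Derivation:
Byte[0]=CE: 2-byte lead, need 1 cont bytes. acc=0xE
Byte[1]=A9: continuation. acc=(acc<<6)|0x29=0x3A9
Completed: cp=U+03A9 (starts at byte 0)
Byte[2]=50: 1-byte ASCII. cp=U+0050
Byte[3]=FB: INVALID lead byte (not 0xxx/110x/1110/11110)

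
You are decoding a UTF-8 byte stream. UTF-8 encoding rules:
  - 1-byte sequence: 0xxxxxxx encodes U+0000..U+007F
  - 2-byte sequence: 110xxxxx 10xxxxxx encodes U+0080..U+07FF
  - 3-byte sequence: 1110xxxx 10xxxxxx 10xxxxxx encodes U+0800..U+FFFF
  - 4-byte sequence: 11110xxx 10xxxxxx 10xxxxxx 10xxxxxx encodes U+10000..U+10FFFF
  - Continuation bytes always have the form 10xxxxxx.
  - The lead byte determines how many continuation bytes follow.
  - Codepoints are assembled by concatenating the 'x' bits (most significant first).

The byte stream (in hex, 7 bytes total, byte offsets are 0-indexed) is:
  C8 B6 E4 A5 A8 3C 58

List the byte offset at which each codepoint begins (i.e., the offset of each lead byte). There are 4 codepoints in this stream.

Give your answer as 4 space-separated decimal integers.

Byte[0]=C8: 2-byte lead, need 1 cont bytes. acc=0x8
Byte[1]=B6: continuation. acc=(acc<<6)|0x36=0x236
Completed: cp=U+0236 (starts at byte 0)
Byte[2]=E4: 3-byte lead, need 2 cont bytes. acc=0x4
Byte[3]=A5: continuation. acc=(acc<<6)|0x25=0x125
Byte[4]=A8: continuation. acc=(acc<<6)|0x28=0x4968
Completed: cp=U+4968 (starts at byte 2)
Byte[5]=3C: 1-byte ASCII. cp=U+003C
Byte[6]=58: 1-byte ASCII. cp=U+0058

Answer: 0 2 5 6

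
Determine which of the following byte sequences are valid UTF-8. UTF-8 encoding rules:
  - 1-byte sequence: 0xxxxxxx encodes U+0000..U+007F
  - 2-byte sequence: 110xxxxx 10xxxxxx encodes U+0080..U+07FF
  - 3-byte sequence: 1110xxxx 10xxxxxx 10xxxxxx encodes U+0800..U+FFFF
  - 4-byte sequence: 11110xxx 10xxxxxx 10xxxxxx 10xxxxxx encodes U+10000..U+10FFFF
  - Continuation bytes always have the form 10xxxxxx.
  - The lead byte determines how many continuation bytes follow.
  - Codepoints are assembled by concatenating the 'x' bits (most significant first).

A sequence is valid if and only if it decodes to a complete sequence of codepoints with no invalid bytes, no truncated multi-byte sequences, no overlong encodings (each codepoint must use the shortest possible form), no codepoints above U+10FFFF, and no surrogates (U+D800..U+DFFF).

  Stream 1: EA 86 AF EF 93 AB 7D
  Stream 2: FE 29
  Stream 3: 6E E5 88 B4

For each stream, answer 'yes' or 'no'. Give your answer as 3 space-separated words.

Answer: yes no yes

Derivation:
Stream 1: decodes cleanly. VALID
Stream 2: error at byte offset 0. INVALID
Stream 3: decodes cleanly. VALID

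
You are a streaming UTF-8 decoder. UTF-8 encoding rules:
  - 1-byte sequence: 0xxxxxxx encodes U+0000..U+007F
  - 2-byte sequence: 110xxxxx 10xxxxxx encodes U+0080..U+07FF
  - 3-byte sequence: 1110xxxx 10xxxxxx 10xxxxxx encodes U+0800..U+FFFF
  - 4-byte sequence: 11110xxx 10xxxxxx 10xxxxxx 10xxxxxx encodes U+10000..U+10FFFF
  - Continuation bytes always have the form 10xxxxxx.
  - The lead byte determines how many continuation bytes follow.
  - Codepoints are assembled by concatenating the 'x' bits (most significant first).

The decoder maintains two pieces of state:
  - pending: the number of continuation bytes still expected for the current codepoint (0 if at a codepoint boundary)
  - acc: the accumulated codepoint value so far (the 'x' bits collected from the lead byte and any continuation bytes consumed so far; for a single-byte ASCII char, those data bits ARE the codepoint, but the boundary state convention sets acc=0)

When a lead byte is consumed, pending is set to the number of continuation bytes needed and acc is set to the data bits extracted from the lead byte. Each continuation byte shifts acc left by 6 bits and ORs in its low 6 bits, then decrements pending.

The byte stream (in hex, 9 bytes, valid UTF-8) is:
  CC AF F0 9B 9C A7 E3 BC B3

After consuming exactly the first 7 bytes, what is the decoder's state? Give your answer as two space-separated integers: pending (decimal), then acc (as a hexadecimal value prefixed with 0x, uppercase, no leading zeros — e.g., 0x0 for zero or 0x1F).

Answer: 2 0x3

Derivation:
Byte[0]=CC: 2-byte lead. pending=1, acc=0xC
Byte[1]=AF: continuation. acc=(acc<<6)|0x2F=0x32F, pending=0
Byte[2]=F0: 4-byte lead. pending=3, acc=0x0
Byte[3]=9B: continuation. acc=(acc<<6)|0x1B=0x1B, pending=2
Byte[4]=9C: continuation. acc=(acc<<6)|0x1C=0x6DC, pending=1
Byte[5]=A7: continuation. acc=(acc<<6)|0x27=0x1B727, pending=0
Byte[6]=E3: 3-byte lead. pending=2, acc=0x3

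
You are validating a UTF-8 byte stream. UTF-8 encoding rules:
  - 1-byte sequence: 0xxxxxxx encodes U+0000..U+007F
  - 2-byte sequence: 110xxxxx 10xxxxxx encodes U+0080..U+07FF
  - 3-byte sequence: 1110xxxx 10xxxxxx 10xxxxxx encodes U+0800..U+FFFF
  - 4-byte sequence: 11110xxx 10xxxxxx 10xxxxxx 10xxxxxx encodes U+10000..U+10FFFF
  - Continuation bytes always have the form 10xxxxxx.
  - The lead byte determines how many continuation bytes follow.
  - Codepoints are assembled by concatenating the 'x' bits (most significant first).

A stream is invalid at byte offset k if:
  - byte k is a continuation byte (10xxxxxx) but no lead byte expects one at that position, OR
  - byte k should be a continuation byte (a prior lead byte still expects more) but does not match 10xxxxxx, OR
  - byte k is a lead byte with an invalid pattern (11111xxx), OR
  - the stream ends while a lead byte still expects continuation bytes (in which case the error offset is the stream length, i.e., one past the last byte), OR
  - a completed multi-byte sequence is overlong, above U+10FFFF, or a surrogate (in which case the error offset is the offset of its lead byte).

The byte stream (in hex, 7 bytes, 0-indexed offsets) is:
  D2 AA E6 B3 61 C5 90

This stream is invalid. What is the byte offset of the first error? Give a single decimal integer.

Answer: 4

Derivation:
Byte[0]=D2: 2-byte lead, need 1 cont bytes. acc=0x12
Byte[1]=AA: continuation. acc=(acc<<6)|0x2A=0x4AA
Completed: cp=U+04AA (starts at byte 0)
Byte[2]=E6: 3-byte lead, need 2 cont bytes. acc=0x6
Byte[3]=B3: continuation. acc=(acc<<6)|0x33=0x1B3
Byte[4]=61: expected 10xxxxxx continuation. INVALID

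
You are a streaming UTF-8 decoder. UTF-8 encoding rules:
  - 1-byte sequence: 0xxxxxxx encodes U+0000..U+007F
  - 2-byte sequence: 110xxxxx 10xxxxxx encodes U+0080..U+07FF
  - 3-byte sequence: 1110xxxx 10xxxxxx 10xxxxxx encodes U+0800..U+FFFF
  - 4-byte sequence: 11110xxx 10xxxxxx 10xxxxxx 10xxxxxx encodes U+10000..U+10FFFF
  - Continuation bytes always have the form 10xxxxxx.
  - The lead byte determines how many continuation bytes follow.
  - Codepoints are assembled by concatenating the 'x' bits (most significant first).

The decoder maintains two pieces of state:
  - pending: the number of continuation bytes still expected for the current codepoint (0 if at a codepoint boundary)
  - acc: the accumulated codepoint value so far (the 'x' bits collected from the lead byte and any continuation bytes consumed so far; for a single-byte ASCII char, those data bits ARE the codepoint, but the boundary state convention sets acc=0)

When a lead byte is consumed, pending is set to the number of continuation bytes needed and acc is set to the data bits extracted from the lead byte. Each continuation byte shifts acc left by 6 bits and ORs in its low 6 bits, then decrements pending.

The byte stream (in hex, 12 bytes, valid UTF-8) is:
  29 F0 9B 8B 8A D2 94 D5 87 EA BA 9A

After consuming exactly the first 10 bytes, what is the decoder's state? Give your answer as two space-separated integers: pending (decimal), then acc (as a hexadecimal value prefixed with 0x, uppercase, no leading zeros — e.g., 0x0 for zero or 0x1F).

Answer: 2 0xA

Derivation:
Byte[0]=29: 1-byte. pending=0, acc=0x0
Byte[1]=F0: 4-byte lead. pending=3, acc=0x0
Byte[2]=9B: continuation. acc=(acc<<6)|0x1B=0x1B, pending=2
Byte[3]=8B: continuation. acc=(acc<<6)|0x0B=0x6CB, pending=1
Byte[4]=8A: continuation. acc=(acc<<6)|0x0A=0x1B2CA, pending=0
Byte[5]=D2: 2-byte lead. pending=1, acc=0x12
Byte[6]=94: continuation. acc=(acc<<6)|0x14=0x494, pending=0
Byte[7]=D5: 2-byte lead. pending=1, acc=0x15
Byte[8]=87: continuation. acc=(acc<<6)|0x07=0x547, pending=0
Byte[9]=EA: 3-byte lead. pending=2, acc=0xA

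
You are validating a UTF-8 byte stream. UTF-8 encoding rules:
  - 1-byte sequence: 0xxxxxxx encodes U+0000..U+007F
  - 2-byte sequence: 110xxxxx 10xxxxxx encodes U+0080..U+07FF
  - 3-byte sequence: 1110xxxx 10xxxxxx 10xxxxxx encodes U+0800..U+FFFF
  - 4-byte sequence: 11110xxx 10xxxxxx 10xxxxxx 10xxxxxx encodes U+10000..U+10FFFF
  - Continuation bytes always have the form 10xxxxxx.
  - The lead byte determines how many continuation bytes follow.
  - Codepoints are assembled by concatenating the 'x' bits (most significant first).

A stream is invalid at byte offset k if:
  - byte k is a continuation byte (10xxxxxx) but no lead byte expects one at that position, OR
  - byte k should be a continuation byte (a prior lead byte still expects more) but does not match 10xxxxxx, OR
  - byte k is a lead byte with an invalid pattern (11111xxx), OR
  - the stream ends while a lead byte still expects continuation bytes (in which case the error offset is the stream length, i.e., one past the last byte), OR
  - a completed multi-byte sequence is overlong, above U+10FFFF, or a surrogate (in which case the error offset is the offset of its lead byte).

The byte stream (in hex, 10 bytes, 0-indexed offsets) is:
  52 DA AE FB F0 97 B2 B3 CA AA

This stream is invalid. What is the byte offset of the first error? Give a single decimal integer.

Byte[0]=52: 1-byte ASCII. cp=U+0052
Byte[1]=DA: 2-byte lead, need 1 cont bytes. acc=0x1A
Byte[2]=AE: continuation. acc=(acc<<6)|0x2E=0x6AE
Completed: cp=U+06AE (starts at byte 1)
Byte[3]=FB: INVALID lead byte (not 0xxx/110x/1110/11110)

Answer: 3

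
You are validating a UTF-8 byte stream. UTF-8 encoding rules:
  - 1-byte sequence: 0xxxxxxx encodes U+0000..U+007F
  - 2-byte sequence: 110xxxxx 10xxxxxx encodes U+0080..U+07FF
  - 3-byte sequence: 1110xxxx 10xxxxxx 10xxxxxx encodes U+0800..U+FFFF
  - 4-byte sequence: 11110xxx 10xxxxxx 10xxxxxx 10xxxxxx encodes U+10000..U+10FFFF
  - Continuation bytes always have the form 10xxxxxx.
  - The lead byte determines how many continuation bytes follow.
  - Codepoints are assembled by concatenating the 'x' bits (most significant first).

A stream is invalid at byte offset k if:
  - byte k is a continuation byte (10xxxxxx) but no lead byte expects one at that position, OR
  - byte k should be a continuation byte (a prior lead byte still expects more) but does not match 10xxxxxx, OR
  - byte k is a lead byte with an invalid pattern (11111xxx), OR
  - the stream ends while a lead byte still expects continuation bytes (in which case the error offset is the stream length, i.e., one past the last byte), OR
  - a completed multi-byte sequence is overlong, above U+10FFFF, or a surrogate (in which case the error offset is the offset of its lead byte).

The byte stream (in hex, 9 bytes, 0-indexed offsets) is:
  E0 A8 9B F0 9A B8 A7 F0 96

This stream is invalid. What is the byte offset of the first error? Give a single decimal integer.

Answer: 9

Derivation:
Byte[0]=E0: 3-byte lead, need 2 cont bytes. acc=0x0
Byte[1]=A8: continuation. acc=(acc<<6)|0x28=0x28
Byte[2]=9B: continuation. acc=(acc<<6)|0x1B=0xA1B
Completed: cp=U+0A1B (starts at byte 0)
Byte[3]=F0: 4-byte lead, need 3 cont bytes. acc=0x0
Byte[4]=9A: continuation. acc=(acc<<6)|0x1A=0x1A
Byte[5]=B8: continuation. acc=(acc<<6)|0x38=0x6B8
Byte[6]=A7: continuation. acc=(acc<<6)|0x27=0x1AE27
Completed: cp=U+1AE27 (starts at byte 3)
Byte[7]=F0: 4-byte lead, need 3 cont bytes. acc=0x0
Byte[8]=96: continuation. acc=(acc<<6)|0x16=0x16
Byte[9]: stream ended, expected continuation. INVALID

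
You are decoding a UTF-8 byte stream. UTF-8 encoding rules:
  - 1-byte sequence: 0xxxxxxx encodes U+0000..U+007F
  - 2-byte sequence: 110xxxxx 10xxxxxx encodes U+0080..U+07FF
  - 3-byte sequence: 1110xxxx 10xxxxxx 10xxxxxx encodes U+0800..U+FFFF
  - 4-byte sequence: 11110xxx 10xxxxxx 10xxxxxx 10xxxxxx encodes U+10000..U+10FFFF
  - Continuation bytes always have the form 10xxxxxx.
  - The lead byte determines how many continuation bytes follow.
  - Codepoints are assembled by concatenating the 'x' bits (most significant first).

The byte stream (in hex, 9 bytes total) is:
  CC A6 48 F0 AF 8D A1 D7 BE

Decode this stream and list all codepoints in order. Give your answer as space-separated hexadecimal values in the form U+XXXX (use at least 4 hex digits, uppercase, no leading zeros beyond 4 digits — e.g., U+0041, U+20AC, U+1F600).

Answer: U+0326 U+0048 U+2F361 U+05FE

Derivation:
Byte[0]=CC: 2-byte lead, need 1 cont bytes. acc=0xC
Byte[1]=A6: continuation. acc=(acc<<6)|0x26=0x326
Completed: cp=U+0326 (starts at byte 0)
Byte[2]=48: 1-byte ASCII. cp=U+0048
Byte[3]=F0: 4-byte lead, need 3 cont bytes. acc=0x0
Byte[4]=AF: continuation. acc=(acc<<6)|0x2F=0x2F
Byte[5]=8D: continuation. acc=(acc<<6)|0x0D=0xBCD
Byte[6]=A1: continuation. acc=(acc<<6)|0x21=0x2F361
Completed: cp=U+2F361 (starts at byte 3)
Byte[7]=D7: 2-byte lead, need 1 cont bytes. acc=0x17
Byte[8]=BE: continuation. acc=(acc<<6)|0x3E=0x5FE
Completed: cp=U+05FE (starts at byte 7)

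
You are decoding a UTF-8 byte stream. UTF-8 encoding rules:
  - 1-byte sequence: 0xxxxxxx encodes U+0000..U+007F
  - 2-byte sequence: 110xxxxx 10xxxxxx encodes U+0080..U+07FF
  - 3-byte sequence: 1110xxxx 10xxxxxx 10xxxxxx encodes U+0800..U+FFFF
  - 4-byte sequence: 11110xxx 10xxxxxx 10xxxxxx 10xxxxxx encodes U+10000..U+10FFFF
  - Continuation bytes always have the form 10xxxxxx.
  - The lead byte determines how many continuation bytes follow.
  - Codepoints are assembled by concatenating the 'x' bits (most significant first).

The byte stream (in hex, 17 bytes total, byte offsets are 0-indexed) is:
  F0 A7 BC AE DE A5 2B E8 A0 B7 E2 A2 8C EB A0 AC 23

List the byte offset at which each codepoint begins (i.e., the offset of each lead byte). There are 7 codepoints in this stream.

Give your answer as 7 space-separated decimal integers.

Answer: 0 4 6 7 10 13 16

Derivation:
Byte[0]=F0: 4-byte lead, need 3 cont bytes. acc=0x0
Byte[1]=A7: continuation. acc=(acc<<6)|0x27=0x27
Byte[2]=BC: continuation. acc=(acc<<6)|0x3C=0x9FC
Byte[3]=AE: continuation. acc=(acc<<6)|0x2E=0x27F2E
Completed: cp=U+27F2E (starts at byte 0)
Byte[4]=DE: 2-byte lead, need 1 cont bytes. acc=0x1E
Byte[5]=A5: continuation. acc=(acc<<6)|0x25=0x7A5
Completed: cp=U+07A5 (starts at byte 4)
Byte[6]=2B: 1-byte ASCII. cp=U+002B
Byte[7]=E8: 3-byte lead, need 2 cont bytes. acc=0x8
Byte[8]=A0: continuation. acc=(acc<<6)|0x20=0x220
Byte[9]=B7: continuation. acc=(acc<<6)|0x37=0x8837
Completed: cp=U+8837 (starts at byte 7)
Byte[10]=E2: 3-byte lead, need 2 cont bytes. acc=0x2
Byte[11]=A2: continuation. acc=(acc<<6)|0x22=0xA2
Byte[12]=8C: continuation. acc=(acc<<6)|0x0C=0x288C
Completed: cp=U+288C (starts at byte 10)
Byte[13]=EB: 3-byte lead, need 2 cont bytes. acc=0xB
Byte[14]=A0: continuation. acc=(acc<<6)|0x20=0x2E0
Byte[15]=AC: continuation. acc=(acc<<6)|0x2C=0xB82C
Completed: cp=U+B82C (starts at byte 13)
Byte[16]=23: 1-byte ASCII. cp=U+0023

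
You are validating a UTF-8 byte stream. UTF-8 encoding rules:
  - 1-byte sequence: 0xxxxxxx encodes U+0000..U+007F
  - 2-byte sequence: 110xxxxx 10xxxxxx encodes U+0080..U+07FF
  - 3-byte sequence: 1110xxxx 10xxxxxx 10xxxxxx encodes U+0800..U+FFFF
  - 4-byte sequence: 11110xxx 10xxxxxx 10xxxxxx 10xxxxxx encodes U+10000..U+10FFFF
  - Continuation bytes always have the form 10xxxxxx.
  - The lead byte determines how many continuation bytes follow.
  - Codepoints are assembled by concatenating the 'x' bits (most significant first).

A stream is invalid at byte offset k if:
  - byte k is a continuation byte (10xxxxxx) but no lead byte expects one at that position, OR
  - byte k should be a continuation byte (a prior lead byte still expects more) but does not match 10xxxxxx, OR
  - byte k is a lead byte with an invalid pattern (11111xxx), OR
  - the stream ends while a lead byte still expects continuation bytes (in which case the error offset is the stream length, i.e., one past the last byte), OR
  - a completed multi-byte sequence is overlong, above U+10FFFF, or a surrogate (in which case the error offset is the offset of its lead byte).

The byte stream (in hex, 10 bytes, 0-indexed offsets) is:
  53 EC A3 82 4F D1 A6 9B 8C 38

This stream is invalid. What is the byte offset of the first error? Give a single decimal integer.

Byte[0]=53: 1-byte ASCII. cp=U+0053
Byte[1]=EC: 3-byte lead, need 2 cont bytes. acc=0xC
Byte[2]=A3: continuation. acc=(acc<<6)|0x23=0x323
Byte[3]=82: continuation. acc=(acc<<6)|0x02=0xC8C2
Completed: cp=U+C8C2 (starts at byte 1)
Byte[4]=4F: 1-byte ASCII. cp=U+004F
Byte[5]=D1: 2-byte lead, need 1 cont bytes. acc=0x11
Byte[6]=A6: continuation. acc=(acc<<6)|0x26=0x466
Completed: cp=U+0466 (starts at byte 5)
Byte[7]=9B: INVALID lead byte (not 0xxx/110x/1110/11110)

Answer: 7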